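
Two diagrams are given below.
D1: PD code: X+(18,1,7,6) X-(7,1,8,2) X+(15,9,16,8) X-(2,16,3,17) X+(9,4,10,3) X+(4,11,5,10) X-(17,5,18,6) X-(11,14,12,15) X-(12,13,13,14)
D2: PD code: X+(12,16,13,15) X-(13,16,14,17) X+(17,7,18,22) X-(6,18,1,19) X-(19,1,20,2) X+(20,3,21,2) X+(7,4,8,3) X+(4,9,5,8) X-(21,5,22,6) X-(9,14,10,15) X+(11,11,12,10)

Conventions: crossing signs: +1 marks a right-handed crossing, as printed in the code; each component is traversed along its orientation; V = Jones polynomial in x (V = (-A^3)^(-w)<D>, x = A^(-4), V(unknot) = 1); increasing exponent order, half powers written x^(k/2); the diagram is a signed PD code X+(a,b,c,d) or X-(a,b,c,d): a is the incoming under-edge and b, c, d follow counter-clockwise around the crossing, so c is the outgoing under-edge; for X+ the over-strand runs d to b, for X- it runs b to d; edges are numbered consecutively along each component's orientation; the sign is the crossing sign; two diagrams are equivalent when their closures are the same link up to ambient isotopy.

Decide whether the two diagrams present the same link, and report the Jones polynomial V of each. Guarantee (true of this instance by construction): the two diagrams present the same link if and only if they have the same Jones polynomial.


equivalent: yes
V(D1) = -x^(-3/2) + x^(-1/2) - 2x^(1/2) + x^(3/2) - 2x^(5/2) + x^(7/2)  (w -1, c 9, <D> = -A^-17 + 2A^-13 - A^-9 + 2A^-5 - A^-1 + A^3)
D2 (bracket -A^-11 + 2A^-7 - A^-3 + 2A - A^5 + A^9; 11 crossings at w = +1): V = -x^(-3/2) + x^(-1/2) - 2x^(1/2) + x^(3/2) - 2x^(5/2) + x^(7/2)
why: all 2 diagrams share one V(x), hence one class


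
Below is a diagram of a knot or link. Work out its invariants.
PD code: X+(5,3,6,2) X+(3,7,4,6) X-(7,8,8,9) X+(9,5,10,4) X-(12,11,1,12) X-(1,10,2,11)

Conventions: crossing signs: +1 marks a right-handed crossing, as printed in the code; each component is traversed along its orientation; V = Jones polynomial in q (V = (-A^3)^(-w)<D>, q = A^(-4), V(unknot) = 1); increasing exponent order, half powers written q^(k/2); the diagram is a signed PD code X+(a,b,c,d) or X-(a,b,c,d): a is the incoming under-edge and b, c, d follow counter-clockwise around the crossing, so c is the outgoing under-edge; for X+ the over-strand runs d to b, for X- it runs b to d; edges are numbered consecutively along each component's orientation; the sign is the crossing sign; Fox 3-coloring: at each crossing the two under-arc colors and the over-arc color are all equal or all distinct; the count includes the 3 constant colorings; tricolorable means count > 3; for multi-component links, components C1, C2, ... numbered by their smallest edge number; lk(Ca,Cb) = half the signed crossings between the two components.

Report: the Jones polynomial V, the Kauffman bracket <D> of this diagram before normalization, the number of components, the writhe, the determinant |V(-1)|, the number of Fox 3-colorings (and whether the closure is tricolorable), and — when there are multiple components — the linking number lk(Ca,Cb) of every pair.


Jones polynomial: V(q) = q + q^3 - q^4
<D> = -A^-16 + A^-12 + A^-4; writhe 0
components 1, writhe 0 (6 crossings)
3-colorings: 9 of 3^6, det 3 — tricolorable
note: V spans 3 powers of q: at least 3 crossings in any diagram


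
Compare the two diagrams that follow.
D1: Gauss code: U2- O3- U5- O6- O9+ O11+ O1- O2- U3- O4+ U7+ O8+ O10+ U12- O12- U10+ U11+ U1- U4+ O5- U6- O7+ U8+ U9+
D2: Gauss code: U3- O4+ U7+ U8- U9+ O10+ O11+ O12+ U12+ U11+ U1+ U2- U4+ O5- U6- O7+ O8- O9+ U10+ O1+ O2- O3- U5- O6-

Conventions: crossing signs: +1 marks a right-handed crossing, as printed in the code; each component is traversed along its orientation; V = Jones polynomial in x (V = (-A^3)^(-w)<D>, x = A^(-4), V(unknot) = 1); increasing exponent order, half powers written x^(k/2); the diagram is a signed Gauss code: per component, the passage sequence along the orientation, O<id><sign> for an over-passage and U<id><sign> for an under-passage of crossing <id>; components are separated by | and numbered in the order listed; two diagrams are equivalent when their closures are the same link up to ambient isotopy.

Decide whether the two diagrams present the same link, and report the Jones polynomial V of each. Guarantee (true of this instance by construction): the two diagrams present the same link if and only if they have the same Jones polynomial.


same link: yes
V(D1) = -x^-3 + 2x^-2 - 2x^-1 + 3 - 2x + 2x^2 - x^3  [12 crossings, <D> = -A^-12 + 2A^-8 - 2A^-4 + 3 - 2A^4 + 2A^8 - A^12, w = 0]
V(D2) = -x^-3 + 2x^-2 - 2x^-1 + 3 - 2x + 2x^2 - x^3  (w +2, c 12, <D> = -A^-6 + 2A^-2 - 2A^2 + 3A^6 - 2A^10 + 2A^14 - A^18)
note: Reidemeister moves carry D1 (12 crossings) to D2 (12)


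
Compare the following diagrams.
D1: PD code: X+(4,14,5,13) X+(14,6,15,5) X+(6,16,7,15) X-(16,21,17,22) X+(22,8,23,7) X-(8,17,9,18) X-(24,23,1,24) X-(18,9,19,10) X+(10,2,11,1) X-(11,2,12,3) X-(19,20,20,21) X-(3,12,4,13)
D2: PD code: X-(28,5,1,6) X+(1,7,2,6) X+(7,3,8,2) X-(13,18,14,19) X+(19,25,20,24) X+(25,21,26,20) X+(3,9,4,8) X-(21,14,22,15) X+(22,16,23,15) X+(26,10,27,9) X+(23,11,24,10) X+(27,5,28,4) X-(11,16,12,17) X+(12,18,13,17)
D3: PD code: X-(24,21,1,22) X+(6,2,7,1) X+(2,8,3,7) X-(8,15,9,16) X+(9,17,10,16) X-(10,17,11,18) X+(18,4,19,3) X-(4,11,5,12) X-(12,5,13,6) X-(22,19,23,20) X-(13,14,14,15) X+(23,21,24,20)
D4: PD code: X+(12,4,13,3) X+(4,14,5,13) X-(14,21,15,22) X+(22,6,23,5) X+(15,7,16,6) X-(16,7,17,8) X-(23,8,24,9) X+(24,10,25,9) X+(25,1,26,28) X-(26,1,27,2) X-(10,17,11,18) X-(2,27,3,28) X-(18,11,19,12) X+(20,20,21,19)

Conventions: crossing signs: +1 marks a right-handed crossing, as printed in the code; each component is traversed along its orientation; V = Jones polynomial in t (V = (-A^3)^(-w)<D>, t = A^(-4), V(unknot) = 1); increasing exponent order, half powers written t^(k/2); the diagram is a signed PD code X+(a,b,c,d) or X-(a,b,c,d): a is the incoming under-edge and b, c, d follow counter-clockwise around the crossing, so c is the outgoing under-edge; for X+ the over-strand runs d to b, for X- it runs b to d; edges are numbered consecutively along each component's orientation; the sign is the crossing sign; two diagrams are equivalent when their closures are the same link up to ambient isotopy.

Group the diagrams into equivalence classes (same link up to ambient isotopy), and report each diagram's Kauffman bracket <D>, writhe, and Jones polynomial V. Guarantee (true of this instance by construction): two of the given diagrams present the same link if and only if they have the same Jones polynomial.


equivalence classes: {D1, D3, D4} | {D2}
D1 (bracket -A^-18 + 2A^-14 - 2A^-10 + 3A^-6 - 2A^-2 + 2A^2 - A^6; 12 crossings at w = -2): V = -t^-3 + 2t^-2 - 2t^-1 + 3 - 2t + 2t^2 - t^3
V(D2) = t^2 + 2t^4 - 2t^5 + t^6 - 2t^7 + t^8  (w +6, c 14, <D> = A^-14 - 2A^-10 + A^-6 - 2A^-2 + 2A^2 + A^10)
D3 (bracket -A^-18 + 2A^-14 - 2A^-10 + 3A^-6 - 2A^-2 + 2A^2 - A^6; 12 crossings at w = -2): V = -t^-3 + 2t^-2 - 2t^-1 + 3 - 2t + 2t^2 - t^3
V(D4) = -t^-3 + 2t^-2 - 2t^-1 + 3 - 2t + 2t^2 - t^3  (w 0, c 14, <D> = -A^-12 + 2A^-8 - 2A^-4 + 3 - 2A^4 + 2A^8 - A^12)
key observation: 2 values of V(t) split the 4 diagrams


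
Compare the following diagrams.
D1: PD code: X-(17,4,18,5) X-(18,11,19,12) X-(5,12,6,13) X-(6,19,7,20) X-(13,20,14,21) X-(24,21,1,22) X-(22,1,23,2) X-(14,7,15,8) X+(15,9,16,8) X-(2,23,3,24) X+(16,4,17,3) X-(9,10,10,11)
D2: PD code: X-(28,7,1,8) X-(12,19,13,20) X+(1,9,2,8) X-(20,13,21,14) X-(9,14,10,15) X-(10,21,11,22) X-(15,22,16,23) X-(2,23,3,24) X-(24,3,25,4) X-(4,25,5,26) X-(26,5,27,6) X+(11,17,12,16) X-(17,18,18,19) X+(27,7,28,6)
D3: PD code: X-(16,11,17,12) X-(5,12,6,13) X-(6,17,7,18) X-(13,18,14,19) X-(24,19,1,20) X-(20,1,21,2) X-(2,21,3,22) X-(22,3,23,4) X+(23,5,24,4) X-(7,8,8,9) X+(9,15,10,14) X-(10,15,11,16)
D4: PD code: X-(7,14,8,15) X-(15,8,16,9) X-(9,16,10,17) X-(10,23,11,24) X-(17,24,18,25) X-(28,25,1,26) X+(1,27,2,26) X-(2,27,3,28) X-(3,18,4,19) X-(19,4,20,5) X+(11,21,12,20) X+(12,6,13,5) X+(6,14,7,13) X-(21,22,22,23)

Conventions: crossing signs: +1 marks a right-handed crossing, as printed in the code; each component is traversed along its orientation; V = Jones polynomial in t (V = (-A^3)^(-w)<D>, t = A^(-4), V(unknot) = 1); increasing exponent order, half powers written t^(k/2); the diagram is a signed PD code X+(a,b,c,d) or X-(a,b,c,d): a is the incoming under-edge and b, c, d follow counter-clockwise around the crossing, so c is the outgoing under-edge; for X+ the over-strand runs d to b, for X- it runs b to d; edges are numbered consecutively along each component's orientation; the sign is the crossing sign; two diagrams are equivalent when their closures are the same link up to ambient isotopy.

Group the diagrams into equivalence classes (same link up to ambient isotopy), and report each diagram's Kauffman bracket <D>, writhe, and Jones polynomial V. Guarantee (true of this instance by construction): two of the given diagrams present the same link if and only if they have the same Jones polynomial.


classes: {D1, D2, D3} | {D4}
V(D1) = t^-8 - 2t^-7 + t^-6 - 2t^-5 + 2t^-4 + t^-2  [12 crossings, <D> = A^-16 + 2A^-8 - 2A^-4 + 1 - 2A^4 + A^8, w = -8]
V(D2) = t^-8 - 2t^-7 + t^-6 - 2t^-5 + 2t^-4 + t^-2  (w -8, c 14, <D> = A^-16 + 2A^-8 - 2A^-4 + 1 - 2A^4 + A^8)
D3 (bracket A^-16 + 2A^-8 - 2A^-4 + 1 - 2A^4 + A^8; 12 crossings at w = -8): V = t^-8 - 2t^-7 + t^-6 - 2t^-5 + 2t^-4 + t^-2
V(D4) = -t^-4 + t^-3 + t^-1  (w -6, c 14, <D> = A^-14 + A^-6 - A^-2)
note: 2 classes among 4 diagrams; unequal V(t) rules out equality


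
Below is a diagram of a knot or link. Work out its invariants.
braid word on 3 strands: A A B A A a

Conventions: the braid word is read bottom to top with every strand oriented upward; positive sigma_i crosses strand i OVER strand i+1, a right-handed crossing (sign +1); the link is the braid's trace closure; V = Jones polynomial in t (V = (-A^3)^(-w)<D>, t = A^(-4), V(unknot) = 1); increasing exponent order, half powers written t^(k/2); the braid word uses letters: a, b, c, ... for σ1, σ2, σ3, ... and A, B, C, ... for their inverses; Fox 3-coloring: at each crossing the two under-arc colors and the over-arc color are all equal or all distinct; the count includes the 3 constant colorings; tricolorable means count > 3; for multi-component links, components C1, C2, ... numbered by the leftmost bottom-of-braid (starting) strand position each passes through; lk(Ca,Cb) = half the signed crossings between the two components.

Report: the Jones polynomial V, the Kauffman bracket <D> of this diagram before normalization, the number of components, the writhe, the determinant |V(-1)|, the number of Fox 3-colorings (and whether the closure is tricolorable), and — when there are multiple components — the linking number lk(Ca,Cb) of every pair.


V(t) = -t^-4 + t^-3 + t^-1
bracket: A^-8 + 1 - A^4, w = -4
1 component, writhe -4, over 6 crossings
det 3, colorings 9 of 3^6 — tricolorable
observation: free reduction leaves σ1⁻¹ σ1⁻¹ σ2⁻¹ σ1⁻¹ of the original 6 letters


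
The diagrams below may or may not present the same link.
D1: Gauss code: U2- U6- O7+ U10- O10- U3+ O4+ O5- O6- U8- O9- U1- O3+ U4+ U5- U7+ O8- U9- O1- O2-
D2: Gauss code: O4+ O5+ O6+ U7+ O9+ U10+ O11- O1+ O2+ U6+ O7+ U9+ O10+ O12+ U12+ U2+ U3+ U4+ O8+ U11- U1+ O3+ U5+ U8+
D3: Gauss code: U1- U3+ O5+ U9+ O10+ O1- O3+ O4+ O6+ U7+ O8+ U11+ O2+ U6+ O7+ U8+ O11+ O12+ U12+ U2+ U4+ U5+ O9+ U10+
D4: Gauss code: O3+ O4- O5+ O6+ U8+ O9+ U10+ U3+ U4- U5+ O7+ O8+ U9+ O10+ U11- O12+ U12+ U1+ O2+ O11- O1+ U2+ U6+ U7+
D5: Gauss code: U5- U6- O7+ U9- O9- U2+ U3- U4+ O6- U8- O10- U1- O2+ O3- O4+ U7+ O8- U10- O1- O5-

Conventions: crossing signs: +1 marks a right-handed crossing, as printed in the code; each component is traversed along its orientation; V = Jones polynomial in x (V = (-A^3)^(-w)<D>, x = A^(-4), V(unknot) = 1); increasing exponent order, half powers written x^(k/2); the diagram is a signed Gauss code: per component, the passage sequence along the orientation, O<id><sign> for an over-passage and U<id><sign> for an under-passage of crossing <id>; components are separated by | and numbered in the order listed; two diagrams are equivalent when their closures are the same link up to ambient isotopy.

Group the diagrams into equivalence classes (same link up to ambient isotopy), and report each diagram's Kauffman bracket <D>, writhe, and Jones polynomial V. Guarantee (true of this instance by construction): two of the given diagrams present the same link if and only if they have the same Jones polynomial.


classes: {D1, D5} | {D2, D3} | {D4}
V(D1) = x^-5 - 2x^-4 + 2x^-3 - 2x^-2 + 2x^-1 - 1 + x  [10 crossings, <D> = A^-16 - A^-12 + 2A^-8 - 2A^-4 + 2 - 2A^4 + A^8, w = -4]
D2 (bracket A^-14 - 2A^-10 + 2A^-6 - 3A^-2 + 2A^2 - 2A^6 + 2A^10 + A^18; 12 crossings at w = +10): V = x^3 + 2x^5 - 2x^6 + 2x^7 - 3x^8 + 2x^9 - 2x^10 + x^11
V(D3) = x^3 + 2x^5 - 2x^6 + 2x^7 - 3x^8 + 2x^9 - 2x^10 + x^11  [12 crossings, <D> = A^-14 - 2A^-10 + 2A^-6 - 3A^-2 + 2A^2 - 2A^6 + 2A^10 + A^18, w = +10]
V(D4) = x^2 + x^4 - x^5 + x^6 - x^7  [12 crossings, <D> = -A^-4 + 1 - A^4 + A^8 + A^16, w = +8]
V(D5) = x^-5 - 2x^-4 + 2x^-3 - 2x^-2 + 2x^-1 - 1 + x  [10 crossings, <D> = A^-16 - A^-12 + 2A^-8 - 2A^-4 + 2 - 2A^4 + A^8, w = -4]
insight: comparing 5 Jones polynomials yields 3 groups


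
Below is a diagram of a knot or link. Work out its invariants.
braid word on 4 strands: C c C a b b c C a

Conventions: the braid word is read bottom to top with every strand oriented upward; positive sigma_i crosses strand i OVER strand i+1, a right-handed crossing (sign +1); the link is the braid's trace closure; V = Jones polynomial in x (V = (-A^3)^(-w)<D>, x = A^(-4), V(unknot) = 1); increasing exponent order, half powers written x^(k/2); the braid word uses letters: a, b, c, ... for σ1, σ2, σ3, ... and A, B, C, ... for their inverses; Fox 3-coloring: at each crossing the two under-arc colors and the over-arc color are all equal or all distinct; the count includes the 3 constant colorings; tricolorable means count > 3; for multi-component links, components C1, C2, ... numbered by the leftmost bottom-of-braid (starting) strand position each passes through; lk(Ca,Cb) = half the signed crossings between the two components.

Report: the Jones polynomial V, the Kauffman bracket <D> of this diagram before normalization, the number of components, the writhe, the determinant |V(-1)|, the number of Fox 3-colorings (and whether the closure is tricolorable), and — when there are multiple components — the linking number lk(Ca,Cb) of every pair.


Jones polynomial: V(x) = x + 2x^3 + x^5
<D> = -A^-11 - 2A^-3 - A^5; writhe +3
components 3, writhe +3 (9 crossings)
linking number lk(C1,C2) = +1
lk(C1,C3): +1
lk(C2,C3) = 0
3-colorings: 3 of 3^9, det 4 — not tricolorable
note: det 4 = |V(-1)|; not divisible by 3, so not tricolorable


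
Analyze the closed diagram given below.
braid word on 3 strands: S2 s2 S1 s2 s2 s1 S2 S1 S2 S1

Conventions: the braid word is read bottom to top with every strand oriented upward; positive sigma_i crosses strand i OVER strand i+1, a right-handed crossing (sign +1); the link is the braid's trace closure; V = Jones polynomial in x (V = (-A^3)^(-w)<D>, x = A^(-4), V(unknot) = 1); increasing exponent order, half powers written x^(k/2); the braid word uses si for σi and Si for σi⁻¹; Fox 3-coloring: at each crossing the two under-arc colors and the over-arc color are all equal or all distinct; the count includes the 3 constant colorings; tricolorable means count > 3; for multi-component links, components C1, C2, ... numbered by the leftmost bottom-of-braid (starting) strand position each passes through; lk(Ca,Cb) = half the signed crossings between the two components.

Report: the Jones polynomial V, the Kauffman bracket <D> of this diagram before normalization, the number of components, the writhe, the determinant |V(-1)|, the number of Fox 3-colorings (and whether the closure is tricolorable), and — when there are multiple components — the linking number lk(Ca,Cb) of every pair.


V = -x^-4 + x^-3 + x^-1
<D> = A^-2 + A^6 - A^10 (w = -2)
1 component over 10 crossings, w = -2
9 Fox colorings among 3^10, |V(-1)| = 3: tricolorable
why: the span of V is 3, forcing >= 3 crossings in any diagram


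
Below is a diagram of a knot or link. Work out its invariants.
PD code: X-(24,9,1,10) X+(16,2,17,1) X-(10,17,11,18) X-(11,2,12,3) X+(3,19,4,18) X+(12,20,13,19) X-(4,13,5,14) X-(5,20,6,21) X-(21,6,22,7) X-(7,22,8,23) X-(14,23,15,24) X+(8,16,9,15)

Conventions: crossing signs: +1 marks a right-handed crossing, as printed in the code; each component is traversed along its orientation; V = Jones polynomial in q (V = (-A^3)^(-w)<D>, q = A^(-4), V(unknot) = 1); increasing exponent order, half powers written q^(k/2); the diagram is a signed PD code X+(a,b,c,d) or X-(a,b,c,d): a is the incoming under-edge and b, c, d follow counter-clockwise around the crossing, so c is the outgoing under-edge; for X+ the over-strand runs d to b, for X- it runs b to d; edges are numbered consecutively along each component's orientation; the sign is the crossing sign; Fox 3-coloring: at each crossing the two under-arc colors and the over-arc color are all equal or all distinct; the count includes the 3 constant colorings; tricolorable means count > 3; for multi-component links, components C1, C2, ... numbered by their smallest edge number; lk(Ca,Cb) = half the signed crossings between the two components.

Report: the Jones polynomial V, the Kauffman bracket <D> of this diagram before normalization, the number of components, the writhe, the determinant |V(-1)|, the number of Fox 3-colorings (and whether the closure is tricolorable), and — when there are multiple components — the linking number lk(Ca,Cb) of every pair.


V(q) = -q^-8 + 3q^-7 - 5q^-6 + 6q^-5 - 7q^-4 + 7q^-3 - 5q^-2 + 4q^-1 - 1
bracket: -A^-12 + 4A^-8 - 5A^-4 + 7 - 7A^4 + 6A^8 - 5A^12 + 3A^16 - A^20, w = -4
1 component, writhe -4, over 12 crossings
det 39, colorings 9 of 3^12 — tricolorable
observation: the span of V is 8, forcing >= 8 crossings in any diagram


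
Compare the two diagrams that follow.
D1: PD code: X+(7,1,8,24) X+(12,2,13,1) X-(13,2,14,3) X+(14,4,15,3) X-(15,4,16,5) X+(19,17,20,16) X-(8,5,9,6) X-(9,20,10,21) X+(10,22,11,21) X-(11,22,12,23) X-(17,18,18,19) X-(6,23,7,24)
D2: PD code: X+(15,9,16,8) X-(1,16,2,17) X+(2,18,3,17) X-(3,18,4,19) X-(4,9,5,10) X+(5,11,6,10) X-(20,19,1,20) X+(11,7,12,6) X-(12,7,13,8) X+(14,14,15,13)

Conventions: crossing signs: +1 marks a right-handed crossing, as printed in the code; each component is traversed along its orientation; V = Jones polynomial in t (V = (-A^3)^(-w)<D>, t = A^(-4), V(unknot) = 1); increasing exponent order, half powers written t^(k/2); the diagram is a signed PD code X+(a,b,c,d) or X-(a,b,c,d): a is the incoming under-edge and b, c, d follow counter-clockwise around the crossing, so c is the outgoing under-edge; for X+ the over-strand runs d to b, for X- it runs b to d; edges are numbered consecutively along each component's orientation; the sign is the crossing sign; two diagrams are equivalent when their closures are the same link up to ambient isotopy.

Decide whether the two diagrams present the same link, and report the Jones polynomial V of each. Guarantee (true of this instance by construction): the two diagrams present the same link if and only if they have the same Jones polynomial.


equivalent: yes
V(D1) = 1  (w -2, c 12, <D> = A^-6)
D2 (bracket 1; 10 crossings at w = 0): V = 1
why: all 2 diagrams share one V(t), hence one class


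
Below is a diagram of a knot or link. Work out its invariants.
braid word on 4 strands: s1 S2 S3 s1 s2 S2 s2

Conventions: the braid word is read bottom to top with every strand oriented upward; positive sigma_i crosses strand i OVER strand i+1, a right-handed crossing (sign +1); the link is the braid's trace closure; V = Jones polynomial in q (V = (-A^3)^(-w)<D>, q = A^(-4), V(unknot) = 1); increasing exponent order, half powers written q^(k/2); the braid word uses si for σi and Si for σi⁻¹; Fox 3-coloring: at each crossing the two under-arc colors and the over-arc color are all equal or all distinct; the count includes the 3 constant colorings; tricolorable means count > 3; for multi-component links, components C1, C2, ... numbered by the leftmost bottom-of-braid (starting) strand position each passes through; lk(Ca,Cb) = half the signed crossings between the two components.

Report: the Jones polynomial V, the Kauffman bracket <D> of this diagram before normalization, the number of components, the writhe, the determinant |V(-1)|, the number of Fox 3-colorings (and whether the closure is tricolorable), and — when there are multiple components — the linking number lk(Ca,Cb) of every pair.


V = 1
<D> = -A^3 (w = +1)
1 component over 7 crossings, w = +1
3 Fox colorings among 3^7, |V(-1)| = 1: not tricolorable
why: det 1 = |V(-1)|; not divisible by 3, so not tricolorable


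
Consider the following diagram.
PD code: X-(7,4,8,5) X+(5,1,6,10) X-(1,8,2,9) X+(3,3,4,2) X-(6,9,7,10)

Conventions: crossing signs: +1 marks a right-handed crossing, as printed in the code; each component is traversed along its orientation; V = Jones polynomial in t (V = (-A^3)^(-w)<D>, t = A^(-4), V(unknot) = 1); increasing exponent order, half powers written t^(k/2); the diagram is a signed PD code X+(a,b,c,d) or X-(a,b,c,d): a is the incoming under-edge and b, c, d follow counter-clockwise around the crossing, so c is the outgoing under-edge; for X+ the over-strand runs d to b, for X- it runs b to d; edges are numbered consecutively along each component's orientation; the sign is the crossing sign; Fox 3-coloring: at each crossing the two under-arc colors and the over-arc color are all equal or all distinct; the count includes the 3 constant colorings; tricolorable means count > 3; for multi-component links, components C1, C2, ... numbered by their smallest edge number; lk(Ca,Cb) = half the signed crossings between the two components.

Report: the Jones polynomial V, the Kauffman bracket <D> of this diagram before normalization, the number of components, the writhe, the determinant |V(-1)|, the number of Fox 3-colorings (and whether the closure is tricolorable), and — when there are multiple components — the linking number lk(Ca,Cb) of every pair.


V(t) = 1
bracket: -A^-3, w = -1
1 component, writhe -1, over 5 crossings
det 1, colorings 3 of 3^5 — not tricolorable
observation: w = -1 shifts under R1 moves; the (-A^3)^(1) factor cancels that in V


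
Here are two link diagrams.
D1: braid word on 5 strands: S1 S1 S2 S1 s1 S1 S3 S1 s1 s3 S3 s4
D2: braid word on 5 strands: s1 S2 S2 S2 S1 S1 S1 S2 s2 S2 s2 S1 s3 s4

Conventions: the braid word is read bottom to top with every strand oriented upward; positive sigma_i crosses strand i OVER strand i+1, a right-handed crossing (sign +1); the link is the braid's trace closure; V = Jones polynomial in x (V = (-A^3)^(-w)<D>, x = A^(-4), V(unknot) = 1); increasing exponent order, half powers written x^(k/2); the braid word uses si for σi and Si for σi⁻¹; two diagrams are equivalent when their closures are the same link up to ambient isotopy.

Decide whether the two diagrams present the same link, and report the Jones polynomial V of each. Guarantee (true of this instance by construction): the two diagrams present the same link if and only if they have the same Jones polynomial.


same link: no
V(D1) = -x^-4 + x^-3 + x^-1  [12 crossings, <D> = A^-8 + 1 - A^4, w = -4]
V(D2) = x^-8 - 2x^-7 + x^-6 - 2x^-5 + 2x^-4 + x^-2  [14 crossings, <D> = A^-4 + 2A^4 - 2A^8 + A^12 - 2A^16 + A^20, w = -4]
insight: 2 classes among 2 diagrams; unequal V(x) rules out equality


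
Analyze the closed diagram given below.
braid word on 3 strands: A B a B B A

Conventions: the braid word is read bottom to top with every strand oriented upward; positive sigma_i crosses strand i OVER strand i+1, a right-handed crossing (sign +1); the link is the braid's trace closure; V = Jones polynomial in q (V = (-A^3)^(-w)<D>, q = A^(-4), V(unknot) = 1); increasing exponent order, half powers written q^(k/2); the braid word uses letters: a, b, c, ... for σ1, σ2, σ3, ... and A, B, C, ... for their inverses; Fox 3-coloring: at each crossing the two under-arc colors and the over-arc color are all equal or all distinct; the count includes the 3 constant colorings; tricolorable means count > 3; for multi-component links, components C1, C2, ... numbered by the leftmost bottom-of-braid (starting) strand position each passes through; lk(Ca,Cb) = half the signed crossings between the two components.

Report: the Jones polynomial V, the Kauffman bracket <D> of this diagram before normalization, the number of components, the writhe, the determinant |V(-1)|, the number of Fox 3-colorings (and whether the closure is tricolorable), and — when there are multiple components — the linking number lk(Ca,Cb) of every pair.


V = -q^-6 + q^-5 - q^-4 + 2q^-3 - q^-2 + q^-1
<D> = A^-8 - A^-4 + 2 - A^4 + A^8 - A^12 (w = -4)
1 component over 6 crossings, w = -4
3 Fox colorings among 3^6, |V(-1)| = 7: not tricolorable
why: |V(-1)| = 7: so not tricolorable, since 3 does not divide 7


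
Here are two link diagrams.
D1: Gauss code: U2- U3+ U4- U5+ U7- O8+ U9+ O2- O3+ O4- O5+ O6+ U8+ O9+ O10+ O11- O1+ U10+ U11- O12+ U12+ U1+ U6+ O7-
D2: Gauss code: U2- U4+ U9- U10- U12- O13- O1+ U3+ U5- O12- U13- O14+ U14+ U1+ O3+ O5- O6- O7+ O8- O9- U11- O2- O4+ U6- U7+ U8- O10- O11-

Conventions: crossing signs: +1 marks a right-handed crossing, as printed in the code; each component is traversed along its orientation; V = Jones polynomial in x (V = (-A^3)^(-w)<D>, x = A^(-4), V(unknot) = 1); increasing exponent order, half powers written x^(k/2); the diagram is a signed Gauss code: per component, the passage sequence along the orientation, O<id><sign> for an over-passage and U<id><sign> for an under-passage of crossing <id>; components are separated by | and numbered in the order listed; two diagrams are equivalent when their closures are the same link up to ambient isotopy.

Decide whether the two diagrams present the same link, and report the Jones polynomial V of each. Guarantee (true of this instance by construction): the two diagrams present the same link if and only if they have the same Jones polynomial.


equivalent: no
V(D1) = x + x^3 - x^4  (w +4, c 12, <D> = -A^-4 + 1 + A^8)
V(D2) = -x^-4 + x^-3 + x^-1  [14 crossings, <D> = A^-8 + 1 - A^4, w = -4]
key observation: V(x) takes 2 values over 2 diagrams, fixing the grouping


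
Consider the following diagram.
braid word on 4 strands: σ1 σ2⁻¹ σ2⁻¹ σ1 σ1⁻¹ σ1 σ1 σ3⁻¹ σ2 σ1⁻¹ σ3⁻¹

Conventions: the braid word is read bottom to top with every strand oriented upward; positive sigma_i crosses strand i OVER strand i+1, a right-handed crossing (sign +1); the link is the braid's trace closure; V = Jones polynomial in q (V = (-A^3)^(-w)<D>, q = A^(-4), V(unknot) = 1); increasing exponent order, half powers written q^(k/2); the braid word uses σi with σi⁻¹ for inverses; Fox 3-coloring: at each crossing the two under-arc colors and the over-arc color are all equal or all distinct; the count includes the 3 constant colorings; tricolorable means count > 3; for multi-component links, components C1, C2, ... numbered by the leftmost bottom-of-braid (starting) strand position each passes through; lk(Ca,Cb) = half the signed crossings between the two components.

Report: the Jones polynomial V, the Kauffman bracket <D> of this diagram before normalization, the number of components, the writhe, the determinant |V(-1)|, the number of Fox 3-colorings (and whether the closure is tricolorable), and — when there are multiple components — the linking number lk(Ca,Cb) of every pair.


V(q) = q^-4 + 2q^-2 - q^-1 + 2 - q + q^2
bracket: -A^-11 + A^-7 - 2A^-3 + A - 2A^5 - A^13, w = -1
3 components, writhe -1, over 11 crossings
lk(C1,C2) = +1
linking number lk(C1,C3) = -2
lk(C2,C3): 0
det 8, colorings 3 of 3^11 — not tricolorable
observation: free reduction leaves σ1 σ2⁻¹ σ2⁻¹ σ1 σ1 σ3⁻¹ σ2 σ1⁻¹ σ3⁻¹ of the original 11 letters


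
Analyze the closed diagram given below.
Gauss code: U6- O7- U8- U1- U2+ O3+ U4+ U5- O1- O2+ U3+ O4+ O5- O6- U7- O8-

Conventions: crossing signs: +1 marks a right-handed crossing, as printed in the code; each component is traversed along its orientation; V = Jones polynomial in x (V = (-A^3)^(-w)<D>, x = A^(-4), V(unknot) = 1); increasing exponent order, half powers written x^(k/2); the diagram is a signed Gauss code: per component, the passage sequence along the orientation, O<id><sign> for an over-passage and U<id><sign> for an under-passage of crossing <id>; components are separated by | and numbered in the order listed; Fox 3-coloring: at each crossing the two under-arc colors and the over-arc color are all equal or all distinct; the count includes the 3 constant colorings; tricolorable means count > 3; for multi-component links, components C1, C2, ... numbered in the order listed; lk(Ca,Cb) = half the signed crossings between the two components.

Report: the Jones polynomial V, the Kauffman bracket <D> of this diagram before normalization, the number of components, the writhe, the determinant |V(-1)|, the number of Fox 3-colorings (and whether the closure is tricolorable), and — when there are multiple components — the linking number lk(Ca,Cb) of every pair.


Jones polynomial: V(x) = -x^-4 + x^-3 + x^-1
<D> = A^-2 + A^6 - A^10; writhe -2
components 1, writhe -2 (8 crossings)
3-colorings: 9 of 3^8, det 3 — tricolorable
note: w = -2 shifts under R1 moves; the (-A^3)^(2) factor cancels that in V


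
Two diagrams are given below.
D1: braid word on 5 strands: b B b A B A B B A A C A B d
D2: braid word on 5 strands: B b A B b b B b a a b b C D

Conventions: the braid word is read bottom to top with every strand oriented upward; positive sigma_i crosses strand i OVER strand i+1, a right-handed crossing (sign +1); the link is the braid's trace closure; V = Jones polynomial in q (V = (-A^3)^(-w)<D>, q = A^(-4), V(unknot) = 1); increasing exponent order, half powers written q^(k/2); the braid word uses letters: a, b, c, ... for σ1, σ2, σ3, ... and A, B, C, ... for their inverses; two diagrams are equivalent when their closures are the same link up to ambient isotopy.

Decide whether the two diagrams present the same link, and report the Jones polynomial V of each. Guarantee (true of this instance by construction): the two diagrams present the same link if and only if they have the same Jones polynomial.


equivalent: no
V(D1) = -q^-10 + q^-9 - q^-8 + q^-7 - q^-6 + q^-5 + q^-3  (w -8, c 14, <D> = A^-12 + A^-4 - 1 + A^4 - A^8 + A^12 - A^16)
V(D2) = q - q^2 + 2q^3 - q^4 + q^5 - q^6  [14 crossings, <D> = -A^-18 + A^-14 - A^-10 + 2A^-6 - A^-2 + A^2, w = +2]
key observation: 2 classes among 2 diagrams; unequal V(q) rules out equality


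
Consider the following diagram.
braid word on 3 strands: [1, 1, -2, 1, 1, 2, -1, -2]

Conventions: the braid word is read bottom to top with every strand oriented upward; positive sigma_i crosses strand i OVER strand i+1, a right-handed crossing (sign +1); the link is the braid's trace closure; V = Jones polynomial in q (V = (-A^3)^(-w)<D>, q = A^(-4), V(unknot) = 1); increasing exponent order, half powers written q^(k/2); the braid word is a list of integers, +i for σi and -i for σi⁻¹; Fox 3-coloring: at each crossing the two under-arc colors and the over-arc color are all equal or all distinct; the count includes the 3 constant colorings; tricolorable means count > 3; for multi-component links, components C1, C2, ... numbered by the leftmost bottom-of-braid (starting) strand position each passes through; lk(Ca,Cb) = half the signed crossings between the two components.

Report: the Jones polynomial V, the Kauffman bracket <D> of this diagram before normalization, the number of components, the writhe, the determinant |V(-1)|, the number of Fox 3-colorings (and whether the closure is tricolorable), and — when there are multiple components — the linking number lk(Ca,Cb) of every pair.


Jones polynomial: V(q) = q^-1 - 1 + 2q - 2q^2 + 2q^3 - 2q^4 + q^5
<D> = A^-14 - 2A^-10 + 2A^-6 - 2A^-2 + 2A^2 - A^6 + A^10; writhe +2
components 1, writhe +2 (8 crossings)
3-colorings: 3 of 3^8, det 11 — not tricolorable
note: w = +2 shifts under R1 moves; the (-A^3)^(-2) factor cancels that in V


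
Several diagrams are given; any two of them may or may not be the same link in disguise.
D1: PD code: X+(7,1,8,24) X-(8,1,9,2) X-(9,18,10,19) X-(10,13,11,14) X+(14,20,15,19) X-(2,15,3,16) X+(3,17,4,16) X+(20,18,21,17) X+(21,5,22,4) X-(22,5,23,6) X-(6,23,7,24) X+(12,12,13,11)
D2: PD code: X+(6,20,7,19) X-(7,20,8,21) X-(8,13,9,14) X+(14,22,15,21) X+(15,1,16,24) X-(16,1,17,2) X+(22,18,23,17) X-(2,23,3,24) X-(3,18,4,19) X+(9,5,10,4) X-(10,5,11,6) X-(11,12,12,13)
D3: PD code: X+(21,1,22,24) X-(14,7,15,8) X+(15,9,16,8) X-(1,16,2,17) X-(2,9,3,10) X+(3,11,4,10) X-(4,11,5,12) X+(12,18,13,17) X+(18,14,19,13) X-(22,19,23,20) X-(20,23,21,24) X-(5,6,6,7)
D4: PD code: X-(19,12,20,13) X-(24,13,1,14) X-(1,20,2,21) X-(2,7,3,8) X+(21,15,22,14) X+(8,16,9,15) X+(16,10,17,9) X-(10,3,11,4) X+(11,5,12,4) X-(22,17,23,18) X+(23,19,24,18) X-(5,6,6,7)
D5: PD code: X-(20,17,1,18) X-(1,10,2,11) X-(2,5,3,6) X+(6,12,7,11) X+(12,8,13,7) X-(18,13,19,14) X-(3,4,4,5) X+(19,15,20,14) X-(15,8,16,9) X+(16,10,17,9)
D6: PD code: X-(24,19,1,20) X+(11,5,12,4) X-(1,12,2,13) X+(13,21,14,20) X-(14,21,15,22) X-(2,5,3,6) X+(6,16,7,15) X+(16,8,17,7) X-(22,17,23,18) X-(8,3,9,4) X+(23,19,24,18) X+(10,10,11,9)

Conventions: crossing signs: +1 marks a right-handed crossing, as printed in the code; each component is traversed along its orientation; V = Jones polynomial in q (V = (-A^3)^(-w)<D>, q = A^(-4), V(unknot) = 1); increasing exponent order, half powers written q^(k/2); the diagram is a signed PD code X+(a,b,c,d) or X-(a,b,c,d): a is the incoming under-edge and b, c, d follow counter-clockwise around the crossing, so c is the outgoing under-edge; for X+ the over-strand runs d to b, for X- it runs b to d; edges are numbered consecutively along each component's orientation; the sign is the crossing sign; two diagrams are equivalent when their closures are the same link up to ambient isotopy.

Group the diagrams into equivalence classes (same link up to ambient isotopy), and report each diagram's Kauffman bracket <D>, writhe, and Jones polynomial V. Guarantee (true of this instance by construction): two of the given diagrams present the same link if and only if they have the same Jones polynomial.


grouping into links: {D1, D2, D3, D4, D5, D6}
V(D1) = 1  (w 0, c 12, <D> = 1)
V(D2) = 1  [12 crossings, <D> = A^-6, w = -2]
D3 (bracket A^-6; 12 crossings at w = -2): V = 1
D4 (bracket A^-6; 12 crossings at w = -2): V = 1
V(D5) = 1  [10 crossings, <D> = A^-6, w = -2]
V(D6) = 1  [12 crossings, <D> = 1, w = 0]
why: all 6 diagrams share one V(q), hence one class


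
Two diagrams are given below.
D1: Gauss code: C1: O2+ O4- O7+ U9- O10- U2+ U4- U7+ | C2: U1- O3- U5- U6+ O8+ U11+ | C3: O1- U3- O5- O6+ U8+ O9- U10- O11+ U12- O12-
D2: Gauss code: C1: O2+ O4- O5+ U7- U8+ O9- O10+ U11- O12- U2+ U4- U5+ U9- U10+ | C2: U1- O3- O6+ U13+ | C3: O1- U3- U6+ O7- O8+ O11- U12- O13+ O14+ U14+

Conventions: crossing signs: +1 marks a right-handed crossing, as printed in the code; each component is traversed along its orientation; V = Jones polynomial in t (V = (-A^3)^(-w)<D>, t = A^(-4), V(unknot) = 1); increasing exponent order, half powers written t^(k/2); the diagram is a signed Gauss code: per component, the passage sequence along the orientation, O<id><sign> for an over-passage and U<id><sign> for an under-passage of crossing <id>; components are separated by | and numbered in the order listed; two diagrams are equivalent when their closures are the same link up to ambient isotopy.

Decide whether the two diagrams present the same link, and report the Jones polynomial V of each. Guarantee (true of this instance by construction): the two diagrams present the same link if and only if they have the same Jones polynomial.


same link: yes
V(D1) = t^-3 + t^-2 + t^-1 + 1  [12 crossings, <D> = A^-6 + A^-2 + A^2 + A^6, w = -2]
V(D2) = t^-3 + t^-2 + t^-1 + 1  (w 0, c 14, <D> = 1 + A^4 + A^8 + A^12)
note: Reidemeister moves carry D1 (12 crossings) to D2 (14)


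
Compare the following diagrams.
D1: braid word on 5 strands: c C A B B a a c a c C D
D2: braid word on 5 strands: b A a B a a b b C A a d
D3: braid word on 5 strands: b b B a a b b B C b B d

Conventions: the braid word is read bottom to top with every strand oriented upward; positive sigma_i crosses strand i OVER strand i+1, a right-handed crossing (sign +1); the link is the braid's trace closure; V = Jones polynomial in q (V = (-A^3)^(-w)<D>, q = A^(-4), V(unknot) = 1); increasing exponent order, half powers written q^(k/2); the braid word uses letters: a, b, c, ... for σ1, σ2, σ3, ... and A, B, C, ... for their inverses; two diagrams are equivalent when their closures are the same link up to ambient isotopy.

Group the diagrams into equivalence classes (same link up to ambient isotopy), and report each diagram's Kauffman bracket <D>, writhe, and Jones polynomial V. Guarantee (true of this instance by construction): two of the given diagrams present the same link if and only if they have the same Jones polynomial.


equivalence classes: {D1} | {D2, D3}
D1 (bracket A^-8 + 2 + A^8; 12 crossings at w = 0): V = q^-2 + 2 + q^2
V(D2) = q + 2q^3 + q^5  [12 crossings, <D> = A^-8 + 2 + A^8, w = +4]
V(D3) = q + 2q^3 + q^5  [12 crossings, <D> = A^-8 + 2 + A^8, w = +4]
key observation: 2 classes among 3 diagrams; unequal V(q) rules out equality


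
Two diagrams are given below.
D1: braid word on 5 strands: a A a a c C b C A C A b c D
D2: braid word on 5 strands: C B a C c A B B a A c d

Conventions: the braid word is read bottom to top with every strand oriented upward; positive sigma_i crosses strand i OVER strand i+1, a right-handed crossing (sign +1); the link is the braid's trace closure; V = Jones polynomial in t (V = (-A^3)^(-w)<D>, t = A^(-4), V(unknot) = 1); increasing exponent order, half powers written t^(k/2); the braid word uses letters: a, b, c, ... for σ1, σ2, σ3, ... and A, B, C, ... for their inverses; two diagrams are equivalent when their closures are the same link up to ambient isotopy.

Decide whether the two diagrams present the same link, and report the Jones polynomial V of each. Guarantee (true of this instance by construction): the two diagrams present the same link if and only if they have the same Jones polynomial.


equivalent: no
V(D1) = t^-2 + 2 + t^2  (w 0, c 14, <D> = A^-8 + 2 + A^8)
V(D2) = -t^-5 - t^-4 + t^-3 + 2t^-2 + 2t^-1 + 1  (w -2, c 12, <D> = A^-6 + 2A^-2 + 2A^2 + A^6 - A^10 - A^14)
why: 2 classes among 2 diagrams; unequal V(t) rules out equality


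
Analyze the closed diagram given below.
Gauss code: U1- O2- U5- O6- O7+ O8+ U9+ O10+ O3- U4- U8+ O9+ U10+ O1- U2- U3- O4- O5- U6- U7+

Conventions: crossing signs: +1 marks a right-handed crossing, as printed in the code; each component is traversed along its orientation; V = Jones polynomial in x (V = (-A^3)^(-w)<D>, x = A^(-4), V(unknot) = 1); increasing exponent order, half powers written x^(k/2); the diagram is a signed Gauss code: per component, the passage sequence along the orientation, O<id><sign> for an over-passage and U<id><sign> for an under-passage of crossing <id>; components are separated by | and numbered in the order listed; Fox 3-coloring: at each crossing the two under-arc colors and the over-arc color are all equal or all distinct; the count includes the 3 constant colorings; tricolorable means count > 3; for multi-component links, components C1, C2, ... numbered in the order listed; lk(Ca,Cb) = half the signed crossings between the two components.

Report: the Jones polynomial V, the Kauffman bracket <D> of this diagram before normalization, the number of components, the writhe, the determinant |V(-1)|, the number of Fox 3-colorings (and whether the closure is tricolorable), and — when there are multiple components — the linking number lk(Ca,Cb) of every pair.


Jones polynomial: V(x) = -x^-5 + x^-4 - x^-3 + 2x^-2 - x^-1 + 2 - x
<D> = -A^-10 + 2A^-6 - A^-2 + 2A^2 - A^6 + A^10 - A^14; writhe -2
components 1, writhe -2 (10 crossings)
3-colorings: 9 of 3^10, det 9 — tricolorable
note: |V(-1)| = 9: so tricolorable, since 3 divides 9
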